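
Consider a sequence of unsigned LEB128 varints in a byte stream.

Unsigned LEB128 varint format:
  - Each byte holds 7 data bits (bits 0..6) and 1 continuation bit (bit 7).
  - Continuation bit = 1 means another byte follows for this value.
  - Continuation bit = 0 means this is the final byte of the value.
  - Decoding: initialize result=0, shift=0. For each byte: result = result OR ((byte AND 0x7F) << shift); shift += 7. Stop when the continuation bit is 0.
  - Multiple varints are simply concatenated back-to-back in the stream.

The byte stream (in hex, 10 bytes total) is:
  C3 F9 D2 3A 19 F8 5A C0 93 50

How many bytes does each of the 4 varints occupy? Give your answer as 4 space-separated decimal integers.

Answer: 4 1 2 3

Derivation:
  byte[0]=0xC3 cont=1 payload=0x43=67: acc |= 67<<0 -> acc=67 shift=7
  byte[1]=0xF9 cont=1 payload=0x79=121: acc |= 121<<7 -> acc=15555 shift=14
  byte[2]=0xD2 cont=1 payload=0x52=82: acc |= 82<<14 -> acc=1359043 shift=21
  byte[3]=0x3A cont=0 payload=0x3A=58: acc |= 58<<21 -> acc=122993859 shift=28 [end]
Varint 1: bytes[0:4] = C3 F9 D2 3A -> value 122993859 (4 byte(s))
  byte[4]=0x19 cont=0 payload=0x19=25: acc |= 25<<0 -> acc=25 shift=7 [end]
Varint 2: bytes[4:5] = 19 -> value 25 (1 byte(s))
  byte[5]=0xF8 cont=1 payload=0x78=120: acc |= 120<<0 -> acc=120 shift=7
  byte[6]=0x5A cont=0 payload=0x5A=90: acc |= 90<<7 -> acc=11640 shift=14 [end]
Varint 3: bytes[5:7] = F8 5A -> value 11640 (2 byte(s))
  byte[7]=0xC0 cont=1 payload=0x40=64: acc |= 64<<0 -> acc=64 shift=7
  byte[8]=0x93 cont=1 payload=0x13=19: acc |= 19<<7 -> acc=2496 shift=14
  byte[9]=0x50 cont=0 payload=0x50=80: acc |= 80<<14 -> acc=1313216 shift=21 [end]
Varint 4: bytes[7:10] = C0 93 50 -> value 1313216 (3 byte(s))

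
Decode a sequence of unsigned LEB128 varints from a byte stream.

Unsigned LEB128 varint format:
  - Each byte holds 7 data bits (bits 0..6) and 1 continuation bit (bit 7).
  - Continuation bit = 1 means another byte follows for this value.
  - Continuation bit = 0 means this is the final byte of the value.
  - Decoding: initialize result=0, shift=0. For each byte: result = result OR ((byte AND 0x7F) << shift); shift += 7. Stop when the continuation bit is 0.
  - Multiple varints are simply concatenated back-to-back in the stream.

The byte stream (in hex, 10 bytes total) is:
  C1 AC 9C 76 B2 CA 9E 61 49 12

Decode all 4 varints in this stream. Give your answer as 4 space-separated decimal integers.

  byte[0]=0xC1 cont=1 payload=0x41=65: acc |= 65<<0 -> acc=65 shift=7
  byte[1]=0xAC cont=1 payload=0x2C=44: acc |= 44<<7 -> acc=5697 shift=14
  byte[2]=0x9C cont=1 payload=0x1C=28: acc |= 28<<14 -> acc=464449 shift=21
  byte[3]=0x76 cont=0 payload=0x76=118: acc |= 118<<21 -> acc=247928385 shift=28 [end]
Varint 1: bytes[0:4] = C1 AC 9C 76 -> value 247928385 (4 byte(s))
  byte[4]=0xB2 cont=1 payload=0x32=50: acc |= 50<<0 -> acc=50 shift=7
  byte[5]=0xCA cont=1 payload=0x4A=74: acc |= 74<<7 -> acc=9522 shift=14
  byte[6]=0x9E cont=1 payload=0x1E=30: acc |= 30<<14 -> acc=501042 shift=21
  byte[7]=0x61 cont=0 payload=0x61=97: acc |= 97<<21 -> acc=203924786 shift=28 [end]
Varint 2: bytes[4:8] = B2 CA 9E 61 -> value 203924786 (4 byte(s))
  byte[8]=0x49 cont=0 payload=0x49=73: acc |= 73<<0 -> acc=73 shift=7 [end]
Varint 3: bytes[8:9] = 49 -> value 73 (1 byte(s))
  byte[9]=0x12 cont=0 payload=0x12=18: acc |= 18<<0 -> acc=18 shift=7 [end]
Varint 4: bytes[9:10] = 12 -> value 18 (1 byte(s))

Answer: 247928385 203924786 73 18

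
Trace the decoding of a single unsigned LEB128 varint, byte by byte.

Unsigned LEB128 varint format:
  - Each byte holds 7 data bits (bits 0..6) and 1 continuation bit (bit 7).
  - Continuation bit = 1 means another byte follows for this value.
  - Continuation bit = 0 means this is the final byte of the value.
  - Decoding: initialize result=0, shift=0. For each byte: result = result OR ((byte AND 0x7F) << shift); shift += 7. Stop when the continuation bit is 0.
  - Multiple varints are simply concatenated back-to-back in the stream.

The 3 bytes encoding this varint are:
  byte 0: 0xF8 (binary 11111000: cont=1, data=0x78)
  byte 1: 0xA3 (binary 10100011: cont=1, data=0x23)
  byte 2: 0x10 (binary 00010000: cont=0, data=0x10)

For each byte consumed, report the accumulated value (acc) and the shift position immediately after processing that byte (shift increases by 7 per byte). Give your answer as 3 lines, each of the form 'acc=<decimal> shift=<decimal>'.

byte 0=0xF8: payload=0x78=120, contrib = 120<<0 = 120; acc -> 120, shift -> 7
byte 1=0xA3: payload=0x23=35, contrib = 35<<7 = 4480; acc -> 4600, shift -> 14
byte 2=0x10: payload=0x10=16, contrib = 16<<14 = 262144; acc -> 266744, shift -> 21

Answer: acc=120 shift=7
acc=4600 shift=14
acc=266744 shift=21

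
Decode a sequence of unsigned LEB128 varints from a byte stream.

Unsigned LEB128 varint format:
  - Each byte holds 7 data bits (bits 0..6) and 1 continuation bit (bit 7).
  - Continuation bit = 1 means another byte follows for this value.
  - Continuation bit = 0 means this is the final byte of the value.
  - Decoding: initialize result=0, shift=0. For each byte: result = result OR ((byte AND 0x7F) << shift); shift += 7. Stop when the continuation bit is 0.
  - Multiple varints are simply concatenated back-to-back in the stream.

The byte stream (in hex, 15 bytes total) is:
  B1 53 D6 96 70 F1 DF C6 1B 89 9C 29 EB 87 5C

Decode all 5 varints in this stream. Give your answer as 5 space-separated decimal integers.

Answer: 10673 1837910 57782257 675337 1508331

Derivation:
  byte[0]=0xB1 cont=1 payload=0x31=49: acc |= 49<<0 -> acc=49 shift=7
  byte[1]=0x53 cont=0 payload=0x53=83: acc |= 83<<7 -> acc=10673 shift=14 [end]
Varint 1: bytes[0:2] = B1 53 -> value 10673 (2 byte(s))
  byte[2]=0xD6 cont=1 payload=0x56=86: acc |= 86<<0 -> acc=86 shift=7
  byte[3]=0x96 cont=1 payload=0x16=22: acc |= 22<<7 -> acc=2902 shift=14
  byte[4]=0x70 cont=0 payload=0x70=112: acc |= 112<<14 -> acc=1837910 shift=21 [end]
Varint 2: bytes[2:5] = D6 96 70 -> value 1837910 (3 byte(s))
  byte[5]=0xF1 cont=1 payload=0x71=113: acc |= 113<<0 -> acc=113 shift=7
  byte[6]=0xDF cont=1 payload=0x5F=95: acc |= 95<<7 -> acc=12273 shift=14
  byte[7]=0xC6 cont=1 payload=0x46=70: acc |= 70<<14 -> acc=1159153 shift=21
  byte[8]=0x1B cont=0 payload=0x1B=27: acc |= 27<<21 -> acc=57782257 shift=28 [end]
Varint 3: bytes[5:9] = F1 DF C6 1B -> value 57782257 (4 byte(s))
  byte[9]=0x89 cont=1 payload=0x09=9: acc |= 9<<0 -> acc=9 shift=7
  byte[10]=0x9C cont=1 payload=0x1C=28: acc |= 28<<7 -> acc=3593 shift=14
  byte[11]=0x29 cont=0 payload=0x29=41: acc |= 41<<14 -> acc=675337 shift=21 [end]
Varint 4: bytes[9:12] = 89 9C 29 -> value 675337 (3 byte(s))
  byte[12]=0xEB cont=1 payload=0x6B=107: acc |= 107<<0 -> acc=107 shift=7
  byte[13]=0x87 cont=1 payload=0x07=7: acc |= 7<<7 -> acc=1003 shift=14
  byte[14]=0x5C cont=0 payload=0x5C=92: acc |= 92<<14 -> acc=1508331 shift=21 [end]
Varint 5: bytes[12:15] = EB 87 5C -> value 1508331 (3 byte(s))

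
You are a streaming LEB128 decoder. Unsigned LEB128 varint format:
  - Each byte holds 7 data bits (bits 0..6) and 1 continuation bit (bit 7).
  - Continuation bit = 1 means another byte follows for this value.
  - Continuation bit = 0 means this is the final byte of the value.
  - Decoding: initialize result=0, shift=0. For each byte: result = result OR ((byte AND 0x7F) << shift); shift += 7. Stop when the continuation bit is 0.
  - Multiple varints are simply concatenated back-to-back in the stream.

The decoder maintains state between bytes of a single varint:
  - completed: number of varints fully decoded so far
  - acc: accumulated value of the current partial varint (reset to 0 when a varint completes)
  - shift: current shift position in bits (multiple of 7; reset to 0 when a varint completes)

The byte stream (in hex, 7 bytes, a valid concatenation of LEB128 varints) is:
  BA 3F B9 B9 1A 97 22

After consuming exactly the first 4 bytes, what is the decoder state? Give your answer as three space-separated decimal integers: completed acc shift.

Answer: 1 7353 14

Derivation:
byte[0]=0xBA cont=1 payload=0x3A: acc |= 58<<0 -> completed=0 acc=58 shift=7
byte[1]=0x3F cont=0 payload=0x3F: varint #1 complete (value=8122); reset -> completed=1 acc=0 shift=0
byte[2]=0xB9 cont=1 payload=0x39: acc |= 57<<0 -> completed=1 acc=57 shift=7
byte[3]=0xB9 cont=1 payload=0x39: acc |= 57<<7 -> completed=1 acc=7353 shift=14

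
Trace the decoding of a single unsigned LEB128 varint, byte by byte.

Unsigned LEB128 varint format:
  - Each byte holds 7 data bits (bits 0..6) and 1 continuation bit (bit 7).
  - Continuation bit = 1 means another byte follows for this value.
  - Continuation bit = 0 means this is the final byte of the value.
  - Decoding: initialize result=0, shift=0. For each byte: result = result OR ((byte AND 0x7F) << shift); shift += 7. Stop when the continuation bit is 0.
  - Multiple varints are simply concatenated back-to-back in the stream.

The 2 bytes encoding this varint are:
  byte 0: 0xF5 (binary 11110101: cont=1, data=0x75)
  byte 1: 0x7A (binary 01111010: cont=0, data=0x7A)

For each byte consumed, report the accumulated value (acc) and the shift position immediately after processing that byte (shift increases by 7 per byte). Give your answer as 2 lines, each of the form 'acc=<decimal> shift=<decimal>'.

byte 0=0xF5: payload=0x75=117, contrib = 117<<0 = 117; acc -> 117, shift -> 7
byte 1=0x7A: payload=0x7A=122, contrib = 122<<7 = 15616; acc -> 15733, shift -> 14

Answer: acc=117 shift=7
acc=15733 shift=14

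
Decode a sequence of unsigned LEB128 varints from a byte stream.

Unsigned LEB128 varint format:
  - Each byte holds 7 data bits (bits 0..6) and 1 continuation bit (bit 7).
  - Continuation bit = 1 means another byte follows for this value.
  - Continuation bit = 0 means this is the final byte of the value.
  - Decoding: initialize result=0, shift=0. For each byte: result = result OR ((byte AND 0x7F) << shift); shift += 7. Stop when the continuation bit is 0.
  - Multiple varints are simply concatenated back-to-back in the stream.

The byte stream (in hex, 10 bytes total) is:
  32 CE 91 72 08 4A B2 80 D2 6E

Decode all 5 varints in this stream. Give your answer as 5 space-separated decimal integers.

  byte[0]=0x32 cont=0 payload=0x32=50: acc |= 50<<0 -> acc=50 shift=7 [end]
Varint 1: bytes[0:1] = 32 -> value 50 (1 byte(s))
  byte[1]=0xCE cont=1 payload=0x4E=78: acc |= 78<<0 -> acc=78 shift=7
  byte[2]=0x91 cont=1 payload=0x11=17: acc |= 17<<7 -> acc=2254 shift=14
  byte[3]=0x72 cont=0 payload=0x72=114: acc |= 114<<14 -> acc=1870030 shift=21 [end]
Varint 2: bytes[1:4] = CE 91 72 -> value 1870030 (3 byte(s))
  byte[4]=0x08 cont=0 payload=0x08=8: acc |= 8<<0 -> acc=8 shift=7 [end]
Varint 3: bytes[4:5] = 08 -> value 8 (1 byte(s))
  byte[5]=0x4A cont=0 payload=0x4A=74: acc |= 74<<0 -> acc=74 shift=7 [end]
Varint 4: bytes[5:6] = 4A -> value 74 (1 byte(s))
  byte[6]=0xB2 cont=1 payload=0x32=50: acc |= 50<<0 -> acc=50 shift=7
  byte[7]=0x80 cont=1 payload=0x00=0: acc |= 0<<7 -> acc=50 shift=14
  byte[8]=0xD2 cont=1 payload=0x52=82: acc |= 82<<14 -> acc=1343538 shift=21
  byte[9]=0x6E cont=0 payload=0x6E=110: acc |= 110<<21 -> acc=232030258 shift=28 [end]
Varint 5: bytes[6:10] = B2 80 D2 6E -> value 232030258 (4 byte(s))

Answer: 50 1870030 8 74 232030258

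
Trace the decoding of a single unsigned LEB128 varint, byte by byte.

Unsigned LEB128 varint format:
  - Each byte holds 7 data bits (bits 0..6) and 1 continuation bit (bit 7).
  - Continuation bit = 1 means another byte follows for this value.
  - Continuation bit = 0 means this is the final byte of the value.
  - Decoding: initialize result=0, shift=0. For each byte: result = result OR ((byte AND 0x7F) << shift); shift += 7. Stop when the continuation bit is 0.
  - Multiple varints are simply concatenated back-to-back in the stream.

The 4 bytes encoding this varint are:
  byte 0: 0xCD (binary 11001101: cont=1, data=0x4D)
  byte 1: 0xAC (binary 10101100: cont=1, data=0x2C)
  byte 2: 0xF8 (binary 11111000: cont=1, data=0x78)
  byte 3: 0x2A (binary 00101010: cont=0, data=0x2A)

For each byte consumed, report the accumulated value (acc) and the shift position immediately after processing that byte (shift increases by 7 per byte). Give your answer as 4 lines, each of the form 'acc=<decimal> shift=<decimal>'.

Answer: acc=77 shift=7
acc=5709 shift=14
acc=1971789 shift=21
acc=90052173 shift=28

Derivation:
byte 0=0xCD: payload=0x4D=77, contrib = 77<<0 = 77; acc -> 77, shift -> 7
byte 1=0xAC: payload=0x2C=44, contrib = 44<<7 = 5632; acc -> 5709, shift -> 14
byte 2=0xF8: payload=0x78=120, contrib = 120<<14 = 1966080; acc -> 1971789, shift -> 21
byte 3=0x2A: payload=0x2A=42, contrib = 42<<21 = 88080384; acc -> 90052173, shift -> 28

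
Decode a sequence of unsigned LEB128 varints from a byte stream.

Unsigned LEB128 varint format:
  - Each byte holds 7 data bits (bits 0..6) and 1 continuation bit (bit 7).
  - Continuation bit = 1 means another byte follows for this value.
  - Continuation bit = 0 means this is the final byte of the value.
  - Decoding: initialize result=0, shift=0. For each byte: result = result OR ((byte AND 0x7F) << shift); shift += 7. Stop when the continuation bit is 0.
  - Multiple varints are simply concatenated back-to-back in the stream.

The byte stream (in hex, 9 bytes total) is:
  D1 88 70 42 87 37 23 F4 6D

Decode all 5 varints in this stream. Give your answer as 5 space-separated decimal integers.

Answer: 1836113 66 7047 35 14068

Derivation:
  byte[0]=0xD1 cont=1 payload=0x51=81: acc |= 81<<0 -> acc=81 shift=7
  byte[1]=0x88 cont=1 payload=0x08=8: acc |= 8<<7 -> acc=1105 shift=14
  byte[2]=0x70 cont=0 payload=0x70=112: acc |= 112<<14 -> acc=1836113 shift=21 [end]
Varint 1: bytes[0:3] = D1 88 70 -> value 1836113 (3 byte(s))
  byte[3]=0x42 cont=0 payload=0x42=66: acc |= 66<<0 -> acc=66 shift=7 [end]
Varint 2: bytes[3:4] = 42 -> value 66 (1 byte(s))
  byte[4]=0x87 cont=1 payload=0x07=7: acc |= 7<<0 -> acc=7 shift=7
  byte[5]=0x37 cont=0 payload=0x37=55: acc |= 55<<7 -> acc=7047 shift=14 [end]
Varint 3: bytes[4:6] = 87 37 -> value 7047 (2 byte(s))
  byte[6]=0x23 cont=0 payload=0x23=35: acc |= 35<<0 -> acc=35 shift=7 [end]
Varint 4: bytes[6:7] = 23 -> value 35 (1 byte(s))
  byte[7]=0xF4 cont=1 payload=0x74=116: acc |= 116<<0 -> acc=116 shift=7
  byte[8]=0x6D cont=0 payload=0x6D=109: acc |= 109<<7 -> acc=14068 shift=14 [end]
Varint 5: bytes[7:9] = F4 6D -> value 14068 (2 byte(s))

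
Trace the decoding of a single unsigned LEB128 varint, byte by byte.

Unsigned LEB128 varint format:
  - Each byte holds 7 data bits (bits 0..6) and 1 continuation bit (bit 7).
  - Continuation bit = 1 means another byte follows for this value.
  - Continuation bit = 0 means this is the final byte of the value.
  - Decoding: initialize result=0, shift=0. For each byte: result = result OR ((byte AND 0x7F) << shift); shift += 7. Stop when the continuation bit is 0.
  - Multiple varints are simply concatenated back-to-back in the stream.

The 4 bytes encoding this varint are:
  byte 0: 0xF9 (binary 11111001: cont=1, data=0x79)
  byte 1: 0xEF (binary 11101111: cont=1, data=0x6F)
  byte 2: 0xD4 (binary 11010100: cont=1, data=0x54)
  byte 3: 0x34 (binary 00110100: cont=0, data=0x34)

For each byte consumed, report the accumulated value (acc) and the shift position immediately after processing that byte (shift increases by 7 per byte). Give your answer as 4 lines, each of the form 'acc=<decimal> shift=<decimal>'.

byte 0=0xF9: payload=0x79=121, contrib = 121<<0 = 121; acc -> 121, shift -> 7
byte 1=0xEF: payload=0x6F=111, contrib = 111<<7 = 14208; acc -> 14329, shift -> 14
byte 2=0xD4: payload=0x54=84, contrib = 84<<14 = 1376256; acc -> 1390585, shift -> 21
byte 3=0x34: payload=0x34=52, contrib = 52<<21 = 109051904; acc -> 110442489, shift -> 28

Answer: acc=121 shift=7
acc=14329 shift=14
acc=1390585 shift=21
acc=110442489 shift=28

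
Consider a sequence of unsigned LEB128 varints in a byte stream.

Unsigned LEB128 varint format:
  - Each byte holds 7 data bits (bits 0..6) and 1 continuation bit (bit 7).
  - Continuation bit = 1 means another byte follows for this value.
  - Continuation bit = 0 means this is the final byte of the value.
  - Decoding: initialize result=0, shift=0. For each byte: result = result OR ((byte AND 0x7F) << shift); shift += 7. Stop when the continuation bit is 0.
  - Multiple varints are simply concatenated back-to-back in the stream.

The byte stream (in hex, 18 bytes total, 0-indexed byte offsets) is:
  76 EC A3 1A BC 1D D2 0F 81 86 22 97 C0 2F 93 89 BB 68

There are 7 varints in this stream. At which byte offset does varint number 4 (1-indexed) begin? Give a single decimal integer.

  byte[0]=0x76 cont=0 payload=0x76=118: acc |= 118<<0 -> acc=118 shift=7 [end]
Varint 1: bytes[0:1] = 76 -> value 118 (1 byte(s))
  byte[1]=0xEC cont=1 payload=0x6C=108: acc |= 108<<0 -> acc=108 shift=7
  byte[2]=0xA3 cont=1 payload=0x23=35: acc |= 35<<7 -> acc=4588 shift=14
  byte[3]=0x1A cont=0 payload=0x1A=26: acc |= 26<<14 -> acc=430572 shift=21 [end]
Varint 2: bytes[1:4] = EC A3 1A -> value 430572 (3 byte(s))
  byte[4]=0xBC cont=1 payload=0x3C=60: acc |= 60<<0 -> acc=60 shift=7
  byte[5]=0x1D cont=0 payload=0x1D=29: acc |= 29<<7 -> acc=3772 shift=14 [end]
Varint 3: bytes[4:6] = BC 1D -> value 3772 (2 byte(s))
  byte[6]=0xD2 cont=1 payload=0x52=82: acc |= 82<<0 -> acc=82 shift=7
  byte[7]=0x0F cont=0 payload=0x0F=15: acc |= 15<<7 -> acc=2002 shift=14 [end]
Varint 4: bytes[6:8] = D2 0F -> value 2002 (2 byte(s))
  byte[8]=0x81 cont=1 payload=0x01=1: acc |= 1<<0 -> acc=1 shift=7
  byte[9]=0x86 cont=1 payload=0x06=6: acc |= 6<<7 -> acc=769 shift=14
  byte[10]=0x22 cont=0 payload=0x22=34: acc |= 34<<14 -> acc=557825 shift=21 [end]
Varint 5: bytes[8:11] = 81 86 22 -> value 557825 (3 byte(s))
  byte[11]=0x97 cont=1 payload=0x17=23: acc |= 23<<0 -> acc=23 shift=7
  byte[12]=0xC0 cont=1 payload=0x40=64: acc |= 64<<7 -> acc=8215 shift=14
  byte[13]=0x2F cont=0 payload=0x2F=47: acc |= 47<<14 -> acc=778263 shift=21 [end]
Varint 6: bytes[11:14] = 97 C0 2F -> value 778263 (3 byte(s))
  byte[14]=0x93 cont=1 payload=0x13=19: acc |= 19<<0 -> acc=19 shift=7
  byte[15]=0x89 cont=1 payload=0x09=9: acc |= 9<<7 -> acc=1171 shift=14
  byte[16]=0xBB cont=1 payload=0x3B=59: acc |= 59<<14 -> acc=967827 shift=21
  byte[17]=0x68 cont=0 payload=0x68=104: acc |= 104<<21 -> acc=219071635 shift=28 [end]
Varint 7: bytes[14:18] = 93 89 BB 68 -> value 219071635 (4 byte(s))

Answer: 6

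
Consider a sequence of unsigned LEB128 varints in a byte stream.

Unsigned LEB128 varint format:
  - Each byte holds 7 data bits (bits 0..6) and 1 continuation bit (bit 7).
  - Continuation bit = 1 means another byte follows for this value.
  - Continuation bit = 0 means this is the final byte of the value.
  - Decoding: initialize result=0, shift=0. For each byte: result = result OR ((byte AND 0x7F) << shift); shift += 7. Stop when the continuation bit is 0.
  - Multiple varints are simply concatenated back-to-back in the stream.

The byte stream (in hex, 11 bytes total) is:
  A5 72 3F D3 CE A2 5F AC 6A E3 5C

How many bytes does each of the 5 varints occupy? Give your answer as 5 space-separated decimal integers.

Answer: 2 1 4 2 2

Derivation:
  byte[0]=0xA5 cont=1 payload=0x25=37: acc |= 37<<0 -> acc=37 shift=7
  byte[1]=0x72 cont=0 payload=0x72=114: acc |= 114<<7 -> acc=14629 shift=14 [end]
Varint 1: bytes[0:2] = A5 72 -> value 14629 (2 byte(s))
  byte[2]=0x3F cont=0 payload=0x3F=63: acc |= 63<<0 -> acc=63 shift=7 [end]
Varint 2: bytes[2:3] = 3F -> value 63 (1 byte(s))
  byte[3]=0xD3 cont=1 payload=0x53=83: acc |= 83<<0 -> acc=83 shift=7
  byte[4]=0xCE cont=1 payload=0x4E=78: acc |= 78<<7 -> acc=10067 shift=14
  byte[5]=0xA2 cont=1 payload=0x22=34: acc |= 34<<14 -> acc=567123 shift=21
  byte[6]=0x5F cont=0 payload=0x5F=95: acc |= 95<<21 -> acc=199796563 shift=28 [end]
Varint 3: bytes[3:7] = D3 CE A2 5F -> value 199796563 (4 byte(s))
  byte[7]=0xAC cont=1 payload=0x2C=44: acc |= 44<<0 -> acc=44 shift=7
  byte[8]=0x6A cont=0 payload=0x6A=106: acc |= 106<<7 -> acc=13612 shift=14 [end]
Varint 4: bytes[7:9] = AC 6A -> value 13612 (2 byte(s))
  byte[9]=0xE3 cont=1 payload=0x63=99: acc |= 99<<0 -> acc=99 shift=7
  byte[10]=0x5C cont=0 payload=0x5C=92: acc |= 92<<7 -> acc=11875 shift=14 [end]
Varint 5: bytes[9:11] = E3 5C -> value 11875 (2 byte(s))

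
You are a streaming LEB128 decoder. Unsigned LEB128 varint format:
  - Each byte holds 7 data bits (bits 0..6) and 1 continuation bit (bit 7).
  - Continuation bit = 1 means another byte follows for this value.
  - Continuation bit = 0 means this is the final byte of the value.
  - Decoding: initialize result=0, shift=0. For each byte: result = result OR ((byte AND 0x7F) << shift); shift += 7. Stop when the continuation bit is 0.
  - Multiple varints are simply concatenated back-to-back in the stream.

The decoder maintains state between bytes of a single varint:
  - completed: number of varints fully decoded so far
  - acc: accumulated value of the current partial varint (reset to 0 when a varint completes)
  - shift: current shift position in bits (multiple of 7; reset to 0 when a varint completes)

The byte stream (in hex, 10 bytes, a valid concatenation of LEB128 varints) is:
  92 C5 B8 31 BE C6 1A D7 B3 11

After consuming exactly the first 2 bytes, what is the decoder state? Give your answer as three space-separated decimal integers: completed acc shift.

byte[0]=0x92 cont=1 payload=0x12: acc |= 18<<0 -> completed=0 acc=18 shift=7
byte[1]=0xC5 cont=1 payload=0x45: acc |= 69<<7 -> completed=0 acc=8850 shift=14

Answer: 0 8850 14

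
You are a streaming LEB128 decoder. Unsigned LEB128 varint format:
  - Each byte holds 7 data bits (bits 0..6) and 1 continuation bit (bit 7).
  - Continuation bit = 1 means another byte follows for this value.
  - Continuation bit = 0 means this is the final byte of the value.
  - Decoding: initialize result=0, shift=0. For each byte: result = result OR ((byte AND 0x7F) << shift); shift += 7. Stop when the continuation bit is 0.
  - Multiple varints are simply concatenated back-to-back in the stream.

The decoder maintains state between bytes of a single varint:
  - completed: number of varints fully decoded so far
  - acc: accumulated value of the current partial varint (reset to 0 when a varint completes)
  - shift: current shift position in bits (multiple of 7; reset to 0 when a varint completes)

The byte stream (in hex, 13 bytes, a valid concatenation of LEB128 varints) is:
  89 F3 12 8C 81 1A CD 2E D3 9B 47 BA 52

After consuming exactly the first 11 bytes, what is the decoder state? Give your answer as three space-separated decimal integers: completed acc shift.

byte[0]=0x89 cont=1 payload=0x09: acc |= 9<<0 -> completed=0 acc=9 shift=7
byte[1]=0xF3 cont=1 payload=0x73: acc |= 115<<7 -> completed=0 acc=14729 shift=14
byte[2]=0x12 cont=0 payload=0x12: varint #1 complete (value=309641); reset -> completed=1 acc=0 shift=0
byte[3]=0x8C cont=1 payload=0x0C: acc |= 12<<0 -> completed=1 acc=12 shift=7
byte[4]=0x81 cont=1 payload=0x01: acc |= 1<<7 -> completed=1 acc=140 shift=14
byte[5]=0x1A cont=0 payload=0x1A: varint #2 complete (value=426124); reset -> completed=2 acc=0 shift=0
byte[6]=0xCD cont=1 payload=0x4D: acc |= 77<<0 -> completed=2 acc=77 shift=7
byte[7]=0x2E cont=0 payload=0x2E: varint #3 complete (value=5965); reset -> completed=3 acc=0 shift=0
byte[8]=0xD3 cont=1 payload=0x53: acc |= 83<<0 -> completed=3 acc=83 shift=7
byte[9]=0x9B cont=1 payload=0x1B: acc |= 27<<7 -> completed=3 acc=3539 shift=14
byte[10]=0x47 cont=0 payload=0x47: varint #4 complete (value=1166803); reset -> completed=4 acc=0 shift=0

Answer: 4 0 0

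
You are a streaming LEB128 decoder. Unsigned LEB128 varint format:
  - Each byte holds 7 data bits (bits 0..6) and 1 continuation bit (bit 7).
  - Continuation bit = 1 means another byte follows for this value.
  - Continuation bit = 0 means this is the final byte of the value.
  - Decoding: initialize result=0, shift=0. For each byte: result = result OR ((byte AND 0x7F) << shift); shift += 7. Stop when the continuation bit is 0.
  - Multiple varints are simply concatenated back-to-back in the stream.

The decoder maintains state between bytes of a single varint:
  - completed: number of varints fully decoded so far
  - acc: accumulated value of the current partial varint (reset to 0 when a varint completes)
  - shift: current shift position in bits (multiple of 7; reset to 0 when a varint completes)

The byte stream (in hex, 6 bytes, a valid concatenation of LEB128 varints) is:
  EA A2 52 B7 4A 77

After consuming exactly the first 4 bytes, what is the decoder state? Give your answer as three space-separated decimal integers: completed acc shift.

Answer: 1 55 7

Derivation:
byte[0]=0xEA cont=1 payload=0x6A: acc |= 106<<0 -> completed=0 acc=106 shift=7
byte[1]=0xA2 cont=1 payload=0x22: acc |= 34<<7 -> completed=0 acc=4458 shift=14
byte[2]=0x52 cont=0 payload=0x52: varint #1 complete (value=1347946); reset -> completed=1 acc=0 shift=0
byte[3]=0xB7 cont=1 payload=0x37: acc |= 55<<0 -> completed=1 acc=55 shift=7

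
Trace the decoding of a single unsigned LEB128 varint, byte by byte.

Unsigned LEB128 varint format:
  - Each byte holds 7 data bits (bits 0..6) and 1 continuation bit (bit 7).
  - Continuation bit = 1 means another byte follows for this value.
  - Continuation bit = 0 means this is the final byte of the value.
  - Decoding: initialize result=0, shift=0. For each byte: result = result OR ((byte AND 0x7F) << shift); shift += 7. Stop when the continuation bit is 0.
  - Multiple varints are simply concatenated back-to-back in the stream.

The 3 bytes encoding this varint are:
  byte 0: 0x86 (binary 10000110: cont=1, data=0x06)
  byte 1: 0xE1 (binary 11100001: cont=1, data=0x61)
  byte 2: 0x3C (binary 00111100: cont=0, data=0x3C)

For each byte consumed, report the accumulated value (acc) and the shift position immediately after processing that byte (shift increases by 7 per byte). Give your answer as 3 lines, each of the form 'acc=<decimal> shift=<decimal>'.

byte 0=0x86: payload=0x06=6, contrib = 6<<0 = 6; acc -> 6, shift -> 7
byte 1=0xE1: payload=0x61=97, contrib = 97<<7 = 12416; acc -> 12422, shift -> 14
byte 2=0x3C: payload=0x3C=60, contrib = 60<<14 = 983040; acc -> 995462, shift -> 21

Answer: acc=6 shift=7
acc=12422 shift=14
acc=995462 shift=21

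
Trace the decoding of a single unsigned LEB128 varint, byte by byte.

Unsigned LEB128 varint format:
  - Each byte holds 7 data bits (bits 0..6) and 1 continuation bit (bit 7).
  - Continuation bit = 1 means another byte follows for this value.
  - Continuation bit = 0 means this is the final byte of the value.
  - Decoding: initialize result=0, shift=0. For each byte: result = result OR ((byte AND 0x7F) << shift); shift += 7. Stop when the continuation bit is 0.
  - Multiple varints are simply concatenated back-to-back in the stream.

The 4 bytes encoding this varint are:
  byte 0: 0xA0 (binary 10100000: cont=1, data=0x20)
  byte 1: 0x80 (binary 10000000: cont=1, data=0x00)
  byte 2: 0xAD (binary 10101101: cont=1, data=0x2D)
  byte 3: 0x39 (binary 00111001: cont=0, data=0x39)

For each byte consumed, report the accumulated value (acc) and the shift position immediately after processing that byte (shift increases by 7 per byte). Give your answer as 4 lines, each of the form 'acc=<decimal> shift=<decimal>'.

Answer: acc=32 shift=7
acc=32 shift=14
acc=737312 shift=21
acc=120274976 shift=28

Derivation:
byte 0=0xA0: payload=0x20=32, contrib = 32<<0 = 32; acc -> 32, shift -> 7
byte 1=0x80: payload=0x00=0, contrib = 0<<7 = 0; acc -> 32, shift -> 14
byte 2=0xAD: payload=0x2D=45, contrib = 45<<14 = 737280; acc -> 737312, shift -> 21
byte 3=0x39: payload=0x39=57, contrib = 57<<21 = 119537664; acc -> 120274976, shift -> 28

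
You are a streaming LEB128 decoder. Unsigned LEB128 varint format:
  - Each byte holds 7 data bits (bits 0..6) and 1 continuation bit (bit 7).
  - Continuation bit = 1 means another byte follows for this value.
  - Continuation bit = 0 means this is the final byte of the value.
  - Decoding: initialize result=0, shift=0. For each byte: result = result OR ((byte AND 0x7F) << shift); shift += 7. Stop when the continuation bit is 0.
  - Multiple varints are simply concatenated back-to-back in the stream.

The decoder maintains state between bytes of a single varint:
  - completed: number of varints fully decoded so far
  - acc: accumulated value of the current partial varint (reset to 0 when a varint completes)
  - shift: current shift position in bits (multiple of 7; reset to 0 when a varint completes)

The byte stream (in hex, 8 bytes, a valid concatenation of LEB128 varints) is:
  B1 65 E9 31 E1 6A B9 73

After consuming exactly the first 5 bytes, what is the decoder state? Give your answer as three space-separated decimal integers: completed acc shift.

Answer: 2 97 7

Derivation:
byte[0]=0xB1 cont=1 payload=0x31: acc |= 49<<0 -> completed=0 acc=49 shift=7
byte[1]=0x65 cont=0 payload=0x65: varint #1 complete (value=12977); reset -> completed=1 acc=0 shift=0
byte[2]=0xE9 cont=1 payload=0x69: acc |= 105<<0 -> completed=1 acc=105 shift=7
byte[3]=0x31 cont=0 payload=0x31: varint #2 complete (value=6377); reset -> completed=2 acc=0 shift=0
byte[4]=0xE1 cont=1 payload=0x61: acc |= 97<<0 -> completed=2 acc=97 shift=7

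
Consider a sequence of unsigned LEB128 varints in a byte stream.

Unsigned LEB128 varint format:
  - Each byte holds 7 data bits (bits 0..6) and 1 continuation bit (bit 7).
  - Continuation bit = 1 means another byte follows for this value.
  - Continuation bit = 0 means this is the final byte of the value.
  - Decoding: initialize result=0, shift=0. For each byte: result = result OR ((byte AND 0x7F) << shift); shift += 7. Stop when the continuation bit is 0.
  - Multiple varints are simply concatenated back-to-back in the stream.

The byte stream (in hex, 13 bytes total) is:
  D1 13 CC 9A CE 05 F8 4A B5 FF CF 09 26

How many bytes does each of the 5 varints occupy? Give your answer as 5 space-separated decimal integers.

  byte[0]=0xD1 cont=1 payload=0x51=81: acc |= 81<<0 -> acc=81 shift=7
  byte[1]=0x13 cont=0 payload=0x13=19: acc |= 19<<7 -> acc=2513 shift=14 [end]
Varint 1: bytes[0:2] = D1 13 -> value 2513 (2 byte(s))
  byte[2]=0xCC cont=1 payload=0x4C=76: acc |= 76<<0 -> acc=76 shift=7
  byte[3]=0x9A cont=1 payload=0x1A=26: acc |= 26<<7 -> acc=3404 shift=14
  byte[4]=0xCE cont=1 payload=0x4E=78: acc |= 78<<14 -> acc=1281356 shift=21
  byte[5]=0x05 cont=0 payload=0x05=5: acc |= 5<<21 -> acc=11767116 shift=28 [end]
Varint 2: bytes[2:6] = CC 9A CE 05 -> value 11767116 (4 byte(s))
  byte[6]=0xF8 cont=1 payload=0x78=120: acc |= 120<<0 -> acc=120 shift=7
  byte[7]=0x4A cont=0 payload=0x4A=74: acc |= 74<<7 -> acc=9592 shift=14 [end]
Varint 3: bytes[6:8] = F8 4A -> value 9592 (2 byte(s))
  byte[8]=0xB5 cont=1 payload=0x35=53: acc |= 53<<0 -> acc=53 shift=7
  byte[9]=0xFF cont=1 payload=0x7F=127: acc |= 127<<7 -> acc=16309 shift=14
  byte[10]=0xCF cont=1 payload=0x4F=79: acc |= 79<<14 -> acc=1310645 shift=21
  byte[11]=0x09 cont=0 payload=0x09=9: acc |= 9<<21 -> acc=20185013 shift=28 [end]
Varint 4: bytes[8:12] = B5 FF CF 09 -> value 20185013 (4 byte(s))
  byte[12]=0x26 cont=0 payload=0x26=38: acc |= 38<<0 -> acc=38 shift=7 [end]
Varint 5: bytes[12:13] = 26 -> value 38 (1 byte(s))

Answer: 2 4 2 4 1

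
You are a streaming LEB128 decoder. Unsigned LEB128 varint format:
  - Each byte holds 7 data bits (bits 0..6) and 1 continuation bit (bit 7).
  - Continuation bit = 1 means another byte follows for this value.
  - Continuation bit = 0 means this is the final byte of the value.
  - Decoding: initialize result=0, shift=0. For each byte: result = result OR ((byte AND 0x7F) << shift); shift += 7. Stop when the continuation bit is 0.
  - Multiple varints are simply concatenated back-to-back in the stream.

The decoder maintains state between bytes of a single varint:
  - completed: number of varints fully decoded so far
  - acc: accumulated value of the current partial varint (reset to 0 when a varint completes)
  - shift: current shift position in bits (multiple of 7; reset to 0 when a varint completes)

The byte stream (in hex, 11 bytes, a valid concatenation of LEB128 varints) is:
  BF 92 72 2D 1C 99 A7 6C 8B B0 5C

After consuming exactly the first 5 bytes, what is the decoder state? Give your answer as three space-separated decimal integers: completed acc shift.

Answer: 3 0 0

Derivation:
byte[0]=0xBF cont=1 payload=0x3F: acc |= 63<<0 -> completed=0 acc=63 shift=7
byte[1]=0x92 cont=1 payload=0x12: acc |= 18<<7 -> completed=0 acc=2367 shift=14
byte[2]=0x72 cont=0 payload=0x72: varint #1 complete (value=1870143); reset -> completed=1 acc=0 shift=0
byte[3]=0x2D cont=0 payload=0x2D: varint #2 complete (value=45); reset -> completed=2 acc=0 shift=0
byte[4]=0x1C cont=0 payload=0x1C: varint #3 complete (value=28); reset -> completed=3 acc=0 shift=0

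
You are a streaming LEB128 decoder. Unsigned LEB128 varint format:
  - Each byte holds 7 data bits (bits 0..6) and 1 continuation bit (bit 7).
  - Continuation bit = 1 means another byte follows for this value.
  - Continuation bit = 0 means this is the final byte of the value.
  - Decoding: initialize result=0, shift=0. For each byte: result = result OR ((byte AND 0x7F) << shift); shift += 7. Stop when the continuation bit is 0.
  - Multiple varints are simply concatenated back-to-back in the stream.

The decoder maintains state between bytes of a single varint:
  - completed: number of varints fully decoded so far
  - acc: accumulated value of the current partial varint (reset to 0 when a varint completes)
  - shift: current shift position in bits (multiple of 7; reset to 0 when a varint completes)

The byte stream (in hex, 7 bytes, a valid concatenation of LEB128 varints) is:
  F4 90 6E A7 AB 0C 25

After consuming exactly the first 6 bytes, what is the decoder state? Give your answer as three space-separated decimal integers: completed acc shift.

byte[0]=0xF4 cont=1 payload=0x74: acc |= 116<<0 -> completed=0 acc=116 shift=7
byte[1]=0x90 cont=1 payload=0x10: acc |= 16<<7 -> completed=0 acc=2164 shift=14
byte[2]=0x6E cont=0 payload=0x6E: varint #1 complete (value=1804404); reset -> completed=1 acc=0 shift=0
byte[3]=0xA7 cont=1 payload=0x27: acc |= 39<<0 -> completed=1 acc=39 shift=7
byte[4]=0xAB cont=1 payload=0x2B: acc |= 43<<7 -> completed=1 acc=5543 shift=14
byte[5]=0x0C cont=0 payload=0x0C: varint #2 complete (value=202151); reset -> completed=2 acc=0 shift=0

Answer: 2 0 0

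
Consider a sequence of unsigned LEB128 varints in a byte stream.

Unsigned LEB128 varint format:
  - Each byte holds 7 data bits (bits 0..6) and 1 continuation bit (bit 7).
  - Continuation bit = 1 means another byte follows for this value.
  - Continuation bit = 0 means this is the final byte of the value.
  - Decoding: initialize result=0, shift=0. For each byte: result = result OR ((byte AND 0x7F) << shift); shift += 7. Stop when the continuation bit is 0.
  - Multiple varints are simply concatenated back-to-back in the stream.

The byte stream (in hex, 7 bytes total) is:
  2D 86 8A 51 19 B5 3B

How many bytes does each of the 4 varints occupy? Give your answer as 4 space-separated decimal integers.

  byte[0]=0x2D cont=0 payload=0x2D=45: acc |= 45<<0 -> acc=45 shift=7 [end]
Varint 1: bytes[0:1] = 2D -> value 45 (1 byte(s))
  byte[1]=0x86 cont=1 payload=0x06=6: acc |= 6<<0 -> acc=6 shift=7
  byte[2]=0x8A cont=1 payload=0x0A=10: acc |= 10<<7 -> acc=1286 shift=14
  byte[3]=0x51 cont=0 payload=0x51=81: acc |= 81<<14 -> acc=1328390 shift=21 [end]
Varint 2: bytes[1:4] = 86 8A 51 -> value 1328390 (3 byte(s))
  byte[4]=0x19 cont=0 payload=0x19=25: acc |= 25<<0 -> acc=25 shift=7 [end]
Varint 3: bytes[4:5] = 19 -> value 25 (1 byte(s))
  byte[5]=0xB5 cont=1 payload=0x35=53: acc |= 53<<0 -> acc=53 shift=7
  byte[6]=0x3B cont=0 payload=0x3B=59: acc |= 59<<7 -> acc=7605 shift=14 [end]
Varint 4: bytes[5:7] = B5 3B -> value 7605 (2 byte(s))

Answer: 1 3 1 2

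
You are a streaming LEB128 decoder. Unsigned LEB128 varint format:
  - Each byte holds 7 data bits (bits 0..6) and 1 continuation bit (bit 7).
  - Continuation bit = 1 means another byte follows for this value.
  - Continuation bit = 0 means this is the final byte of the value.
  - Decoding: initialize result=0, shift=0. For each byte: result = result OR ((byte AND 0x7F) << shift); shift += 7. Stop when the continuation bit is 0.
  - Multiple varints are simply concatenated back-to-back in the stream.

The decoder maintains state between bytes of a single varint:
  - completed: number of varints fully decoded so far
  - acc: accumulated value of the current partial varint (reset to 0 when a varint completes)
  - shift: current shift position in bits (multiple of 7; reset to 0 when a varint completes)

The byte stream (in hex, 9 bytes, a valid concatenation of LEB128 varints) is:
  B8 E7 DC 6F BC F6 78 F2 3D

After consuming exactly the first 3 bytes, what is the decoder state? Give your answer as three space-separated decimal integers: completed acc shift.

byte[0]=0xB8 cont=1 payload=0x38: acc |= 56<<0 -> completed=0 acc=56 shift=7
byte[1]=0xE7 cont=1 payload=0x67: acc |= 103<<7 -> completed=0 acc=13240 shift=14
byte[2]=0xDC cont=1 payload=0x5C: acc |= 92<<14 -> completed=0 acc=1520568 shift=21

Answer: 0 1520568 21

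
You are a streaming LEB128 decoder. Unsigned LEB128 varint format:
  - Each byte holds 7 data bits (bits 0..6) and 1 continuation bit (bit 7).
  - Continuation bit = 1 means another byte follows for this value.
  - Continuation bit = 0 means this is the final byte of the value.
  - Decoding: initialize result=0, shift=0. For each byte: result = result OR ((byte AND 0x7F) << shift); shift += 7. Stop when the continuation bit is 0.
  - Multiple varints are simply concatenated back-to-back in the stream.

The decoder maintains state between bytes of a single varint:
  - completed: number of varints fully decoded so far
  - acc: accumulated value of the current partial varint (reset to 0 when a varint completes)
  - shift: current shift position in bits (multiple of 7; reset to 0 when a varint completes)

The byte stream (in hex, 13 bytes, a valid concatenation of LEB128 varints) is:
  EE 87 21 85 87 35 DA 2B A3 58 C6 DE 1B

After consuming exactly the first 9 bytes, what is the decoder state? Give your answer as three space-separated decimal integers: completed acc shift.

Answer: 3 35 7

Derivation:
byte[0]=0xEE cont=1 payload=0x6E: acc |= 110<<0 -> completed=0 acc=110 shift=7
byte[1]=0x87 cont=1 payload=0x07: acc |= 7<<7 -> completed=0 acc=1006 shift=14
byte[2]=0x21 cont=0 payload=0x21: varint #1 complete (value=541678); reset -> completed=1 acc=0 shift=0
byte[3]=0x85 cont=1 payload=0x05: acc |= 5<<0 -> completed=1 acc=5 shift=7
byte[4]=0x87 cont=1 payload=0x07: acc |= 7<<7 -> completed=1 acc=901 shift=14
byte[5]=0x35 cont=0 payload=0x35: varint #2 complete (value=869253); reset -> completed=2 acc=0 shift=0
byte[6]=0xDA cont=1 payload=0x5A: acc |= 90<<0 -> completed=2 acc=90 shift=7
byte[7]=0x2B cont=0 payload=0x2B: varint #3 complete (value=5594); reset -> completed=3 acc=0 shift=0
byte[8]=0xA3 cont=1 payload=0x23: acc |= 35<<0 -> completed=3 acc=35 shift=7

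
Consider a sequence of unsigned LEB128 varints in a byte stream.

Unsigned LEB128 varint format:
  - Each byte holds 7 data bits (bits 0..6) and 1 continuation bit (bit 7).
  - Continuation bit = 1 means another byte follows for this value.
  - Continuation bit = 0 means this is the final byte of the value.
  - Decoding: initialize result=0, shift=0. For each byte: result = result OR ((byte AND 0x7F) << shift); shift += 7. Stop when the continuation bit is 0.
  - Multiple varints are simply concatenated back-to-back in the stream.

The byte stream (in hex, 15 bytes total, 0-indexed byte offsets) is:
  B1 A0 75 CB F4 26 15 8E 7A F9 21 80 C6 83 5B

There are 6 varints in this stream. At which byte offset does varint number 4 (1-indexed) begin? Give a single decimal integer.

Answer: 7

Derivation:
  byte[0]=0xB1 cont=1 payload=0x31=49: acc |= 49<<0 -> acc=49 shift=7
  byte[1]=0xA0 cont=1 payload=0x20=32: acc |= 32<<7 -> acc=4145 shift=14
  byte[2]=0x75 cont=0 payload=0x75=117: acc |= 117<<14 -> acc=1921073 shift=21 [end]
Varint 1: bytes[0:3] = B1 A0 75 -> value 1921073 (3 byte(s))
  byte[3]=0xCB cont=1 payload=0x4B=75: acc |= 75<<0 -> acc=75 shift=7
  byte[4]=0xF4 cont=1 payload=0x74=116: acc |= 116<<7 -> acc=14923 shift=14
  byte[5]=0x26 cont=0 payload=0x26=38: acc |= 38<<14 -> acc=637515 shift=21 [end]
Varint 2: bytes[3:6] = CB F4 26 -> value 637515 (3 byte(s))
  byte[6]=0x15 cont=0 payload=0x15=21: acc |= 21<<0 -> acc=21 shift=7 [end]
Varint 3: bytes[6:7] = 15 -> value 21 (1 byte(s))
  byte[7]=0x8E cont=1 payload=0x0E=14: acc |= 14<<0 -> acc=14 shift=7
  byte[8]=0x7A cont=0 payload=0x7A=122: acc |= 122<<7 -> acc=15630 shift=14 [end]
Varint 4: bytes[7:9] = 8E 7A -> value 15630 (2 byte(s))
  byte[9]=0xF9 cont=1 payload=0x79=121: acc |= 121<<0 -> acc=121 shift=7
  byte[10]=0x21 cont=0 payload=0x21=33: acc |= 33<<7 -> acc=4345 shift=14 [end]
Varint 5: bytes[9:11] = F9 21 -> value 4345 (2 byte(s))
  byte[11]=0x80 cont=1 payload=0x00=0: acc |= 0<<0 -> acc=0 shift=7
  byte[12]=0xC6 cont=1 payload=0x46=70: acc |= 70<<7 -> acc=8960 shift=14
  byte[13]=0x83 cont=1 payload=0x03=3: acc |= 3<<14 -> acc=58112 shift=21
  byte[14]=0x5B cont=0 payload=0x5B=91: acc |= 91<<21 -> acc=190898944 shift=28 [end]
Varint 6: bytes[11:15] = 80 C6 83 5B -> value 190898944 (4 byte(s))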